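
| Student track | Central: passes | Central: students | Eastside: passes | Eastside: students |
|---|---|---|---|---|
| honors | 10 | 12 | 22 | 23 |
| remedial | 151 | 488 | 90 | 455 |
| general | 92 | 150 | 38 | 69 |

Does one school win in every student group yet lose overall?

No

Honors: Central 10/12 = 83.3%, Eastside 22/23 = 95.7% → Eastside
Remedial: Central 151/488 = 30.9%, Eastside 90/455 = 19.8% → Central
General: Central 92/150 = 61.3%, Eastside 38/69 = 55.1% → Central
Overall: Central 253/650 = 38.9%, Eastside 150/547 = 27.4% → Central
Neither sweeps: Central wins 2 of 3 groups, Eastside wins 1. Central wins overall but not every group — no Simpson reversal.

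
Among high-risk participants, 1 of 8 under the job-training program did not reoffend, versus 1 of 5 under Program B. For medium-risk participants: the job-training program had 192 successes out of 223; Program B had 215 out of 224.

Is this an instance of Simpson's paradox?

No

High-risk: the job-training program 1/8 = 12.5%, Program B 1/5 = 20.0% → Program B
Medium-risk: the job-training program 192/223 = 86.1%, Program B 215/224 = 96.0% → Program B
Overall: the job-training program 193/231 = 83.5%, Program B 216/229 = 94.3% → Program B
Program B wins overall and in every risk group — no reversal.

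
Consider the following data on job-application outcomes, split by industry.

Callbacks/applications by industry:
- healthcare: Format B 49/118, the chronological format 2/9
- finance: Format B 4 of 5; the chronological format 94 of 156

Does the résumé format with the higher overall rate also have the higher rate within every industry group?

No

Healthcare: Format B 49/118 = 41.5%, the chronological format 2/9 = 22.2% → Format B
Finance: Format B 4/5 = 80.0%, the chronological format 94/156 = 60.3% → Format B
Overall: Format B 53/123 = 43.1%, the chronological format 96/165 = 58.2% → the chronological format
Format B wins each industry group but the chronological format wins overall — the comparison reverses. Format B's applications skew toward healthcare, which has a lower base rate.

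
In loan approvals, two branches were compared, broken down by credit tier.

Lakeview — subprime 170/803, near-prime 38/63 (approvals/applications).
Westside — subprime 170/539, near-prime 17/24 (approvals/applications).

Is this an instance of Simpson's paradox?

No

Subprime: Lakeview 170/803 = 21.2%, Westside 170/539 = 31.5% → Westside
Near-prime: Lakeview 38/63 = 60.3%, Westside 17/24 = 70.8% → Westside
Overall: Lakeview 208/866 = 24.0%, Westside 187/563 = 33.2% → Westside
Westside wins overall and in every credit group — no reversal.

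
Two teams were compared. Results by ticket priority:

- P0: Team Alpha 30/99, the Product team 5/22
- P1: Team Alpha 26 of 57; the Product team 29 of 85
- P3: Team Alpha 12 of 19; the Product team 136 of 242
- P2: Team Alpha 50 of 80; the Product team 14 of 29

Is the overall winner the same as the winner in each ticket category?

No

P0: Team Alpha 30/99 = 30.3%, the Product team 5/22 = 22.7% → Team Alpha
P1: Team Alpha 26/57 = 45.6%, the Product team 29/85 = 34.1% → Team Alpha
P3: Team Alpha 12/19 = 63.2%, the Product team 136/242 = 56.2% → Team Alpha
P2: Team Alpha 50/80 = 62.5%, the Product team 14/29 = 48.3% → Team Alpha
Overall: Team Alpha 118/255 = 46.3%, the Product team 184/378 = 48.7% → the Product team
Team Alpha wins each ticket group but the Product team wins overall — the comparison reverses. Team Alpha's tickets skew toward P0, which has a lower base rate.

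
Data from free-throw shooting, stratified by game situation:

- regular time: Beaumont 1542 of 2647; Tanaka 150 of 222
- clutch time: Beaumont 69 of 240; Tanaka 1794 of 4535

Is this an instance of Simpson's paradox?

Yes

Regular time: Beaumont 1542/2647 = 58.3%, Tanaka 150/222 = 67.6% → Tanaka
Clutch time: Beaumont 69/240 = 28.8%, Tanaka 1794/4535 = 39.6% → Tanaka
Overall: Beaumont 1611/2887 = 55.8%, Tanaka 1944/4757 = 40.9% → Beaumont
Tanaka wins each game group but Beaumont wins overall — the comparison reverses. Tanaka's attempts skew toward clutch time, which has a lower base rate.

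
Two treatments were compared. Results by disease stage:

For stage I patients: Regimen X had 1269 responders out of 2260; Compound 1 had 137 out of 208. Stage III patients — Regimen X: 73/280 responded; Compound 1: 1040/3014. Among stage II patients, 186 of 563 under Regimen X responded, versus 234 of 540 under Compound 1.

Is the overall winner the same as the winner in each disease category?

Stage I: Regimen X 1269/2260 = 56.2%, Compound 1 137/208 = 65.9% → Compound 1
Stage III: Regimen X 73/280 = 26.1%, Compound 1 1040/3014 = 34.5% → Compound 1
Stage II: Regimen X 186/563 = 33.0%, Compound 1 234/540 = 43.3% → Compound 1
Overall: Regimen X 1528/3103 = 49.2%, Compound 1 1411/3762 = 37.5% → Regimen X
Compound 1 wins each disease group but Regimen X wins overall — the comparison reverses. Compound 1's patients skew toward stage III, which has a lower base rate.

No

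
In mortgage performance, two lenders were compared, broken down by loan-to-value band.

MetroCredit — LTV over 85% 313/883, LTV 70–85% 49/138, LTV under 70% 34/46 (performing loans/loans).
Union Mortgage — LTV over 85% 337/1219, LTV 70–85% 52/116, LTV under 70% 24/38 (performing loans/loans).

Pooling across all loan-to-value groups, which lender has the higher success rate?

LTV over 85%: MetroCredit 313/883 = 35.4%, Union Mortgage 337/1219 = 27.6% → MetroCredit
LTV 70–85%: MetroCredit 49/138 = 35.5%, Union Mortgage 52/116 = 44.8% → Union Mortgage
LTV under 70%: MetroCredit 34/46 = 73.9%, Union Mortgage 24/38 = 63.2% → MetroCredit
Overall: MetroCredit 396/1067 = 37.1%, Union Mortgage 413/1373 = 30.1% → MetroCredit
(Neither sweeps every loan-to-value group, but MetroCredit has the higher pooled rate.)

MetroCredit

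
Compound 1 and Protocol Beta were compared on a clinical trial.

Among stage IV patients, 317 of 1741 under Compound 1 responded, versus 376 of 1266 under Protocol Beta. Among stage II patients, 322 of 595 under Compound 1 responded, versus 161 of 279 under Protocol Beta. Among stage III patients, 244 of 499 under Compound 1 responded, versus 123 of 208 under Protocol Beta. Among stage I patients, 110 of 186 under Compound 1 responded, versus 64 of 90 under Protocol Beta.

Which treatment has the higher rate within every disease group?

Protocol Beta

Stage IV: Compound 1 317/1741 = 18.2%, Protocol Beta 376/1266 = 29.7% → Protocol Beta
Stage II: Compound 1 322/595 = 54.1%, Protocol Beta 161/279 = 57.7% → Protocol Beta
Stage III: Compound 1 244/499 = 48.9%, Protocol Beta 123/208 = 59.1% → Protocol Beta
Stage I: Compound 1 110/186 = 59.1%, Protocol Beta 64/90 = 71.1% → Protocol Beta
Protocol Beta has the higher rate in all 4 groups.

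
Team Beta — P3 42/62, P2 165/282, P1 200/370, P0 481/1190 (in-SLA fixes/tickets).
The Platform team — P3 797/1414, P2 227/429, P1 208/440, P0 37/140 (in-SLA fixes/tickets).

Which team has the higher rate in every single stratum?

Team Beta

P3: Team Beta 42/62 = 67.7%, the Platform team 797/1414 = 56.4% → Team Beta
P2: Team Beta 165/282 = 58.5%, the Platform team 227/429 = 52.9% → Team Beta
P1: Team Beta 200/370 = 54.1%, the Platform team 208/440 = 47.3% → Team Beta
P0: Team Beta 481/1190 = 40.4%, the Platform team 37/140 = 26.4% → Team Beta
Team Beta has the higher rate in all 4 groups.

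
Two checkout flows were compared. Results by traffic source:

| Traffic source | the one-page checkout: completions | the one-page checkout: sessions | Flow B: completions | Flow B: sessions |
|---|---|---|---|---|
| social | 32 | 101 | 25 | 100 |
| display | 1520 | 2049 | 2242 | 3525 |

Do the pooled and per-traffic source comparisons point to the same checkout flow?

Yes

Social: the one-page checkout 32/101 = 31.7%, Flow B 25/100 = 25.0% → the one-page checkout
Display: the one-page checkout 1520/2049 = 74.2%, Flow B 2242/3525 = 63.6% → the one-page checkout
Overall: the one-page checkout 1552/2150 = 72.2%, Flow B 2267/3625 = 62.5% → the one-page checkout
The one-page checkout wins overall and in every traffic group — no reversal.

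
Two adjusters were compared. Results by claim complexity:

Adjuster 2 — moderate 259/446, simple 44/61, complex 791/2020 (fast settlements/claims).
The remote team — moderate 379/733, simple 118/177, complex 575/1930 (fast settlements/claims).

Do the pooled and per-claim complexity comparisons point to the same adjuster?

Moderate: Adjuster 2 259/446 = 58.1%, the remote team 379/733 = 51.7% → Adjuster 2
Simple: Adjuster 2 44/61 = 72.1%, the remote team 118/177 = 66.7% → Adjuster 2
Complex: Adjuster 2 791/2020 = 39.2%, the remote team 575/1930 = 29.8% → Adjuster 2
Overall: Adjuster 2 1094/2527 = 43.3%, the remote team 1072/2840 = 37.7% → Adjuster 2
Adjuster 2 wins overall and in every claim group — no reversal.

Yes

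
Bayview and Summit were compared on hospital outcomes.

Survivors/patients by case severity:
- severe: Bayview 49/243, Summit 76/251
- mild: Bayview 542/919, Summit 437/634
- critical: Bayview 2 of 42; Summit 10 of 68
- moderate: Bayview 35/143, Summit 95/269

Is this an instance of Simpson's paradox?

Severe: Bayview 49/243 = 20.2%, Summit 76/251 = 30.3% → Summit
Mild: Bayview 542/919 = 59.0%, Summit 437/634 = 68.9% → Summit
Critical: Bayview 2/42 = 4.8%, Summit 10/68 = 14.7% → Summit
Moderate: Bayview 35/143 = 24.5%, Summit 95/269 = 35.3% → Summit
Overall: Bayview 628/1347 = 46.6%, Summit 618/1222 = 50.6% → Summit
Summit wins overall and in every case group — no reversal.

No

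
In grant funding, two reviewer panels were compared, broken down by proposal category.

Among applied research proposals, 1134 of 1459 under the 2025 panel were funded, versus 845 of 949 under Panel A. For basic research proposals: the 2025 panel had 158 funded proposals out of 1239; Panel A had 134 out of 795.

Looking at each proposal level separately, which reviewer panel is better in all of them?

Panel A

Applied research: the 2025 panel 1134/1459 = 77.7%, Panel A 845/949 = 89.0% → Panel A
Basic research: the 2025 panel 158/1239 = 12.8%, Panel A 134/795 = 16.9% → Panel A
Panel A has the higher rate in both groups.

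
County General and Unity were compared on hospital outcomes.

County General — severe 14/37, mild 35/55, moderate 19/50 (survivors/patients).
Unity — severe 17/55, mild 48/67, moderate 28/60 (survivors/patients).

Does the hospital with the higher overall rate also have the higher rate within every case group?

No

Severe: County General 14/37 = 37.8%, Unity 17/55 = 30.9% → County General
Mild: County General 35/55 = 63.6%, Unity 48/67 = 71.6% → Unity
Moderate: County General 19/50 = 38.0%, Unity 28/60 = 46.7% → Unity
Overall: County General 68/142 = 47.9%, Unity 93/182 = 51.1% → Unity
Neither sweeps: County General wins 1 of 3 groups, Unity wins 2. Unity wins overall but not every group — no Simpson reversal.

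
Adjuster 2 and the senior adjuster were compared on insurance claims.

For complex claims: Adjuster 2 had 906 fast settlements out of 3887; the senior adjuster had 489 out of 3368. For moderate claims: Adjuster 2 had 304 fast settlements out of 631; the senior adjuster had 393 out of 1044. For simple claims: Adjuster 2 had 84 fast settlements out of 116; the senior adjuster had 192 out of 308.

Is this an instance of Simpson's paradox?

No

Complex: Adjuster 2 906/3887 = 23.3%, the senior adjuster 489/3368 = 14.5% → Adjuster 2
Moderate: Adjuster 2 304/631 = 48.2%, the senior adjuster 393/1044 = 37.6% → Adjuster 2
Simple: Adjuster 2 84/116 = 72.4%, the senior adjuster 192/308 = 62.3% → Adjuster 2
Overall: Adjuster 2 1294/4634 = 27.9%, the senior adjuster 1074/4720 = 22.8% → Adjuster 2
Adjuster 2 wins overall and in every claim group — no reversal.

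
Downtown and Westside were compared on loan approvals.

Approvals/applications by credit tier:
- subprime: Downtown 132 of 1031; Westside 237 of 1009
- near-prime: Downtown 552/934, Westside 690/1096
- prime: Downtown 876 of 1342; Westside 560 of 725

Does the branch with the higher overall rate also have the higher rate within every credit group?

Yes

Subprime: Downtown 132/1031 = 12.8%, Westside 237/1009 = 23.5% → Westside
Near-prime: Downtown 552/934 = 59.1%, Westside 690/1096 = 63.0% → Westside
Prime: Downtown 876/1342 = 65.3%, Westside 560/725 = 77.2% → Westside
Overall: Downtown 1560/3307 = 47.2%, Westside 1487/2830 = 52.5% → Westside
Westside wins overall and in every credit group — no reversal.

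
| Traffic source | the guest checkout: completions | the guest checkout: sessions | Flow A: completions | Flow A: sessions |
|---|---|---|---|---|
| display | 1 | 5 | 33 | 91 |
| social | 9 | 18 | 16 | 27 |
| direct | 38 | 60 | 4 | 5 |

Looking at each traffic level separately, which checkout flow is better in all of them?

Flow A

Display: the guest checkout 1/5 = 20.0%, Flow A 33/91 = 36.3% → Flow A
Social: the guest checkout 9/18 = 50.0%, Flow A 16/27 = 59.3% → Flow A
Direct: the guest checkout 38/60 = 63.3%, Flow A 4/5 = 80.0% → Flow A
Flow A has the higher rate in all 3 groups.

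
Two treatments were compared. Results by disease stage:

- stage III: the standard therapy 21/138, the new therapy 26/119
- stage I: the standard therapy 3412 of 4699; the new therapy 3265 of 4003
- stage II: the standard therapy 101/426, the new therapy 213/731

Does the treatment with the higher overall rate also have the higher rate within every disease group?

Yes

Stage III: the standard therapy 21/138 = 15.2%, the new therapy 26/119 = 21.8% → the new therapy
Stage I: the standard therapy 3412/4699 = 72.6%, the new therapy 3265/4003 = 81.6% → the new therapy
Stage II: the standard therapy 101/426 = 23.7%, the new therapy 213/731 = 29.1% → the new therapy
Overall: the standard therapy 3534/5263 = 67.1%, the new therapy 3504/4853 = 72.2% → the new therapy
The new therapy wins overall and in every disease group — no reversal.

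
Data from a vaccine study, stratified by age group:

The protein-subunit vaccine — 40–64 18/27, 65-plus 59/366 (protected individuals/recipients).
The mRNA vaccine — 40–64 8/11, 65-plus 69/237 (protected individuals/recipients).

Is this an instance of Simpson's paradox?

No

40–64: the protein-subunit vaccine 18/27 = 66.7%, the mRNA vaccine 8/11 = 72.7% → the mRNA vaccine
65-plus: the protein-subunit vaccine 59/366 = 16.1%, the mRNA vaccine 69/237 = 29.1% → the mRNA vaccine
Overall: the protein-subunit vaccine 77/393 = 19.6%, the mRNA vaccine 77/248 = 31.0% → the mRNA vaccine
The mRNA vaccine wins overall and in every age group — no reversal.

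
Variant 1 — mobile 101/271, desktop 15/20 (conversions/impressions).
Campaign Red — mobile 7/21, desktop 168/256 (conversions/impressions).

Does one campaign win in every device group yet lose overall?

Yes

Mobile: Variant 1 101/271 = 37.3%, Campaign Red 7/21 = 33.3% → Variant 1
Desktop: Variant 1 15/20 = 75.0%, Campaign Red 168/256 = 65.6% → Variant 1
Overall: Variant 1 116/291 = 39.9%, Campaign Red 175/277 = 63.2% → Campaign Red
Variant 1 wins each device group but Campaign Red wins overall — the comparison reverses. Variant 1's impressions skew toward mobile, which has a lower base rate.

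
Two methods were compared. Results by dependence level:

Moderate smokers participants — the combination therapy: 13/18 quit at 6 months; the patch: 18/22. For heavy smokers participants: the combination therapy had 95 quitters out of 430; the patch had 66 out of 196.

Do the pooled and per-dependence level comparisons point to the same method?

Moderate smokers: the combination therapy 13/18 = 72.2%, the patch 18/22 = 81.8% → the patch
Heavy smokers: the combination therapy 95/430 = 22.1%, the patch 66/196 = 33.7% → the patch
Overall: the combination therapy 108/448 = 24.1%, the patch 84/218 = 38.5% → the patch
The patch wins overall and in every dependence group — no reversal.

Yes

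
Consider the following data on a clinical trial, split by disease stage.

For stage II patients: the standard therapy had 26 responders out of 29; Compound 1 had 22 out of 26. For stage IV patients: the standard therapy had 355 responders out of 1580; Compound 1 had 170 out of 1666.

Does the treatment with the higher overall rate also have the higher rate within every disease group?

Stage II: the standard therapy 26/29 = 89.7%, Compound 1 22/26 = 84.6% → the standard therapy
Stage IV: the standard therapy 355/1580 = 22.5%, Compound 1 170/1666 = 10.2% → the standard therapy
Overall: the standard therapy 381/1609 = 23.7%, Compound 1 192/1692 = 11.3% → the standard therapy
The standard therapy wins overall and in every disease group — no reversal.

Yes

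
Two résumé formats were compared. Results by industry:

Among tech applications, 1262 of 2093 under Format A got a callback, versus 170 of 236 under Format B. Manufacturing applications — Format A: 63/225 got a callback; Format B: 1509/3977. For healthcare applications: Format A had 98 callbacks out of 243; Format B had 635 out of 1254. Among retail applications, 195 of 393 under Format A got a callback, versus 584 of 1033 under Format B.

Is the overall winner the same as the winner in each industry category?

No

Tech: Format A 1262/2093 = 60.3%, Format B 170/236 = 72.0% → Format B
Manufacturing: Format A 63/225 = 28.0%, Format B 1509/3977 = 37.9% → Format B
Healthcare: Format A 98/243 = 40.3%, Format B 635/1254 = 50.6% → Format B
Retail: Format A 195/393 = 49.6%, Format B 584/1033 = 56.5% → Format B
Overall: Format A 1618/2954 = 54.8%, Format B 2898/6500 = 44.6% → Format A
Format B wins each industry group but Format A wins overall — the comparison reverses. Format B's applications skew toward manufacturing, which has a lower base rate.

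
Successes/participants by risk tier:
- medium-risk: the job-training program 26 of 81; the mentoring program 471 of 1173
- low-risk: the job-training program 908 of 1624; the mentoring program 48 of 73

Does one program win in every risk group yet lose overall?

Medium-risk: the job-training program 26/81 = 32.1%, the mentoring program 471/1173 = 40.2% → the mentoring program
Low-risk: the job-training program 908/1624 = 55.9%, the mentoring program 48/73 = 65.8% → the mentoring program
Overall: the job-training program 934/1705 = 54.8%, the mentoring program 519/1246 = 41.7% → the job-training program
The mentoring program wins each risk group but the job-training program wins overall — the comparison reverses. The mentoring program's participants skew toward medium-risk, which has a lower base rate.

Yes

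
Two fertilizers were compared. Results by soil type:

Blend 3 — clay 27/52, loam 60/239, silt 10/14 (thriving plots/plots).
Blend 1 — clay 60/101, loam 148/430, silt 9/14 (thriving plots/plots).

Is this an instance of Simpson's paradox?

Clay: Blend 3 27/52 = 51.9%, Blend 1 60/101 = 59.4% → Blend 1
Loam: Blend 3 60/239 = 25.1%, Blend 1 148/430 = 34.4% → Blend 1
Silt: Blend 3 10/14 = 71.4%, Blend 1 9/14 = 64.3% → Blend 3
Overall: Blend 3 97/305 = 31.8%, Blend 1 217/545 = 39.8% → Blend 1
Neither sweeps: Blend 3 wins 1 of 3 groups, Blend 1 wins 2. Blend 1 wins overall but not every group — no Simpson reversal.

No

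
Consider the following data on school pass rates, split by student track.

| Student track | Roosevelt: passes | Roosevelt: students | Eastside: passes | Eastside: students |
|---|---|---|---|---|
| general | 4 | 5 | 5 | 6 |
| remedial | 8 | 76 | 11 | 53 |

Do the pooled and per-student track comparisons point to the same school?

Yes

General: Roosevelt 4/5 = 80.0%, Eastside 5/6 = 83.3% → Eastside
Remedial: Roosevelt 8/76 = 10.5%, Eastside 11/53 = 20.8% → Eastside
Overall: Roosevelt 12/81 = 14.8%, Eastside 16/59 = 27.1% → Eastside
Eastside wins overall and in every student group — no reversal.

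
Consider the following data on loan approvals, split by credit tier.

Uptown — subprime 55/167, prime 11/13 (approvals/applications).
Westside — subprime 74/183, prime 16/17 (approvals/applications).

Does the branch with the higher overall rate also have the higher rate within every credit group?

Subprime: Uptown 55/167 = 32.9%, Westside 74/183 = 40.4% → Westside
Prime: Uptown 11/13 = 84.6%, Westside 16/17 = 94.1% → Westside
Overall: Uptown 66/180 = 36.7%, Westside 90/200 = 45.0% → Westside
Westside wins overall and in every credit group — no reversal.

Yes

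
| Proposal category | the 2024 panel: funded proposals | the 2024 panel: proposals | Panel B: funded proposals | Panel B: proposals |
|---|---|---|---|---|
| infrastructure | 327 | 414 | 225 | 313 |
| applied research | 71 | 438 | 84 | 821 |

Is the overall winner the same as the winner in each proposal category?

Yes

Infrastructure: the 2024 panel 327/414 = 79.0%, Panel B 225/313 = 71.9% → the 2024 panel
Applied research: the 2024 panel 71/438 = 16.2%, Panel B 84/821 = 10.2% → the 2024 panel
Overall: the 2024 panel 398/852 = 46.7%, Panel B 309/1134 = 27.2% → the 2024 panel
The 2024 panel wins overall and in every proposal group — no reversal.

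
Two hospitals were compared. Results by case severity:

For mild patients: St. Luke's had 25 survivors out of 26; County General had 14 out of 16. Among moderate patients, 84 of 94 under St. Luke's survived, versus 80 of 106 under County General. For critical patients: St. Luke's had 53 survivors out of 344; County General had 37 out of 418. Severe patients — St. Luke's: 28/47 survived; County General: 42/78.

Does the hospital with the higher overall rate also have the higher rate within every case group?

Yes

Mild: St. Luke's 25/26 = 96.2%, County General 14/16 = 87.5% → St. Luke's
Moderate: St. Luke's 84/94 = 89.4%, County General 80/106 = 75.5% → St. Luke's
Critical: St. Luke's 53/344 = 15.4%, County General 37/418 = 8.9% → St. Luke's
Severe: St. Luke's 28/47 = 59.6%, County General 42/78 = 53.8% → St. Luke's
Overall: St. Luke's 190/511 = 37.2%, County General 173/618 = 28.0% → St. Luke's
St. Luke's wins overall and in every case group — no reversal.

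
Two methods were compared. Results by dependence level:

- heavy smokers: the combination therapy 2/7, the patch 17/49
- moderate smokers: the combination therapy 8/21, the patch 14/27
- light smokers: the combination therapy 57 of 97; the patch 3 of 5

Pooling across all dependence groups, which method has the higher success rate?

the combination therapy

Heavy smokers: the combination therapy 2/7 = 28.6%, the patch 17/49 = 34.7% → the patch
Moderate smokers: the combination therapy 8/21 = 38.1%, the patch 14/27 = 51.9% → the patch
Light smokers: the combination therapy 57/97 = 58.8%, the patch 3/5 = 60.0% → the patch
Overall: the combination therapy 67/125 = 53.6%, the patch 34/81 = 42.0% → the combination therapy
(The patch wins every dependence group but the combination therapy wins overall — the patch's participants skew toward the low-rate heavy smokers group.)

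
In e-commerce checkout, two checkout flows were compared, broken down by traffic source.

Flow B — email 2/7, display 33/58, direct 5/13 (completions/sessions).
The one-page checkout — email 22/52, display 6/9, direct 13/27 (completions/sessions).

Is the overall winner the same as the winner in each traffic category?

Email: Flow B 2/7 = 28.6%, the one-page checkout 22/52 = 42.3% → the one-page checkout
Display: Flow B 33/58 = 56.9%, the one-page checkout 6/9 = 66.7% → the one-page checkout
Direct: Flow B 5/13 = 38.5%, the one-page checkout 13/27 = 48.1% → the one-page checkout
Overall: Flow B 40/78 = 51.3%, the one-page checkout 41/88 = 46.6% → Flow B
The one-page checkout wins each traffic group but Flow B wins overall — the comparison reverses. The one-page checkout's sessions skew toward email, which has a lower base rate.

No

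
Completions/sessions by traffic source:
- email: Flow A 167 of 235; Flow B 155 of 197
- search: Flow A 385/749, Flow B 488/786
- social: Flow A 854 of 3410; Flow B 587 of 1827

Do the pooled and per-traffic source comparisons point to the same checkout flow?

Email: Flow A 167/235 = 71.1%, Flow B 155/197 = 78.7% → Flow B
Search: Flow A 385/749 = 51.4%, Flow B 488/786 = 62.1% → Flow B
Social: Flow A 854/3410 = 25.0%, Flow B 587/1827 = 32.1% → Flow B
Overall: Flow A 1406/4394 = 32.0%, Flow B 1230/2810 = 43.8% → Flow B
Flow B wins overall and in every traffic group — no reversal.

Yes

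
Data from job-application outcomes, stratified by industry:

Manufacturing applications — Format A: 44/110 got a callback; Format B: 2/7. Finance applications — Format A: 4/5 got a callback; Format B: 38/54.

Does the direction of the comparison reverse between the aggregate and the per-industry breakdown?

Manufacturing: Format A 44/110 = 40.0%, Format B 2/7 = 28.6% → Format A
Finance: Format A 4/5 = 80.0%, Format B 38/54 = 70.4% → Format A
Overall: Format A 48/115 = 41.7%, Format B 40/61 = 65.6% → Format B
Format A wins each industry group but Format B wins overall — the comparison reverses. Format A's applications skew toward manufacturing, which has a lower base rate.

Yes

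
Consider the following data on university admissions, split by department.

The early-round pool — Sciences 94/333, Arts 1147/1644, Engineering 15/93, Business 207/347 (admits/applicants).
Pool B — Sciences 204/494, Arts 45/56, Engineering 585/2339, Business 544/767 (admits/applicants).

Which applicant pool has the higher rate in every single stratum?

Pool B

Sciences: the early-round pool 94/333 = 28.2%, Pool B 204/494 = 41.3% → Pool B
Arts: the early-round pool 1147/1644 = 69.8%, Pool B 45/56 = 80.4% → Pool B
Engineering: the early-round pool 15/93 = 16.1%, Pool B 585/2339 = 25.0% → Pool B
Business: the early-round pool 207/347 = 59.7%, Pool B 544/767 = 70.9% → Pool B
Pool B has the higher rate in all 4 groups.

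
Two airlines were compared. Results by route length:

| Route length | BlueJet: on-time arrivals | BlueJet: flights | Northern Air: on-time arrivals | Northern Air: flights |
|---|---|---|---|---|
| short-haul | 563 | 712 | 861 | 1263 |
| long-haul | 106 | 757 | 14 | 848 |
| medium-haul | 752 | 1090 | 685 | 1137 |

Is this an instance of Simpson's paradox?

Short-haul: BlueJet 563/712 = 79.1%, Northern Air 861/1263 = 68.2% → BlueJet
Long-haul: BlueJet 106/757 = 14.0%, Northern Air 14/848 = 1.7% → BlueJet
Medium-haul: BlueJet 752/1090 = 69.0%, Northern Air 685/1137 = 60.2% → BlueJet
Overall: BlueJet 1421/2559 = 55.5%, Northern Air 1560/3248 = 48.0% → BlueJet
BlueJet wins overall and in every route group — no reversal.

No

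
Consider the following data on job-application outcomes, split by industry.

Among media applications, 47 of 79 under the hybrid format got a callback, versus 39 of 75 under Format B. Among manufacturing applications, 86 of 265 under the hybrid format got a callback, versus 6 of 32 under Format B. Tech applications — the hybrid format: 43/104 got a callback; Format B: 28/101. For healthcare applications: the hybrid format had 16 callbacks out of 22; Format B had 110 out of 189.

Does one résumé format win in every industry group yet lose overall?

Yes

Media: the hybrid format 47/79 = 59.5%, Format B 39/75 = 52.0% → the hybrid format
Manufacturing: the hybrid format 86/265 = 32.5%, Format B 6/32 = 18.8% → the hybrid format
Tech: the hybrid format 43/104 = 41.3%, Format B 28/101 = 27.7% → the hybrid format
Healthcare: the hybrid format 16/22 = 72.7%, Format B 110/189 = 58.2% → the hybrid format
Overall: the hybrid format 192/470 = 40.9%, Format B 183/397 = 46.1% → Format B
The hybrid format wins each industry group but Format B wins overall — the comparison reverses. The hybrid format's applications skew toward manufacturing, which has a lower base rate.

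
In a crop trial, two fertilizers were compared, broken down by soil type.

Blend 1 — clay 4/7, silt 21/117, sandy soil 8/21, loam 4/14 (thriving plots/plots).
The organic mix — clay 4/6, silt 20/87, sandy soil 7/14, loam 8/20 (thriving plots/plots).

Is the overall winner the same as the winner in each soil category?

Clay: Blend 1 4/7 = 57.1%, the organic mix 4/6 = 66.7% → the organic mix
Silt: Blend 1 21/117 = 17.9%, the organic mix 20/87 = 23.0% → the organic mix
Sandy soil: Blend 1 8/21 = 38.1%, the organic mix 7/14 = 50.0% → the organic mix
Loam: Blend 1 4/14 = 28.6%, the organic mix 8/20 = 40.0% → the organic mix
Overall: Blend 1 37/159 = 23.3%, the organic mix 39/127 = 30.7% → the organic mix
The organic mix wins overall and in every soil group — no reversal.

Yes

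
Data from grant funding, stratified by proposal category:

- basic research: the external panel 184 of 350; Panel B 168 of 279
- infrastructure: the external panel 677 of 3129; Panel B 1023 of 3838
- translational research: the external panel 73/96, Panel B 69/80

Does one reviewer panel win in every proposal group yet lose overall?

Basic research: the external panel 184/350 = 52.6%, Panel B 168/279 = 60.2% → Panel B
Infrastructure: the external panel 677/3129 = 21.6%, Panel B 1023/3838 = 26.7% → Panel B
Translational research: the external panel 73/96 = 76.0%, Panel B 69/80 = 86.2% → Panel B
Overall: the external panel 934/3575 = 26.1%, Panel B 1260/4197 = 30.0% → Panel B
Panel B wins overall and in every proposal group — no reversal.

No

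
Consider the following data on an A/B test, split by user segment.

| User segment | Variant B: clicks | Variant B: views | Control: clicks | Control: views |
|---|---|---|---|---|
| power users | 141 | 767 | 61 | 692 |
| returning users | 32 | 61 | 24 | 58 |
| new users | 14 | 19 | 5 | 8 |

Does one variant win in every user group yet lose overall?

No

Power users: Variant B 141/767 = 18.4%, Control 61/692 = 8.8% → Variant B
Returning users: Variant B 32/61 = 52.5%, Control 24/58 = 41.4% → Variant B
New users: Variant B 14/19 = 73.7%, Control 5/8 = 62.5% → Variant B
Overall: Variant B 187/847 = 22.1%, Control 90/758 = 11.9% → Variant B
Variant B wins overall and in every user group — no reversal.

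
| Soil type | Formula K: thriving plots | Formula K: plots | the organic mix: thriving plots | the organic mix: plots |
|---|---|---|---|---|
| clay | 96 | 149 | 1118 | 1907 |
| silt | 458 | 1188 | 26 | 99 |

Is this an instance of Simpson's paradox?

Yes

Clay: Formula K 96/149 = 64.4%, the organic mix 1118/1907 = 58.6% → Formula K
Silt: Formula K 458/1188 = 38.6%, the organic mix 26/99 = 26.3% → Formula K
Overall: Formula K 554/1337 = 41.4%, the organic mix 1144/2006 = 57.0% → the organic mix
Formula K wins each soil group but the organic mix wins overall — the comparison reverses. Formula K's plots skew toward silt, which has a lower base rate.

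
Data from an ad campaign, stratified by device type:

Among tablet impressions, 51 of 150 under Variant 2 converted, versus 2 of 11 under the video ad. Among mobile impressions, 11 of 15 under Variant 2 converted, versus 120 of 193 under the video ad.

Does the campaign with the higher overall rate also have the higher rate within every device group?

No

Tablet: Variant 2 51/150 = 34.0%, the video ad 2/11 = 18.2% → Variant 2
Mobile: Variant 2 11/15 = 73.3%, the video ad 120/193 = 62.2% → Variant 2
Overall: Variant 2 62/165 = 37.6%, the video ad 122/204 = 59.8% → the video ad
Variant 2 wins each device group but the video ad wins overall — the comparison reverses. Variant 2's impressions skew toward tablet, which has a lower base rate.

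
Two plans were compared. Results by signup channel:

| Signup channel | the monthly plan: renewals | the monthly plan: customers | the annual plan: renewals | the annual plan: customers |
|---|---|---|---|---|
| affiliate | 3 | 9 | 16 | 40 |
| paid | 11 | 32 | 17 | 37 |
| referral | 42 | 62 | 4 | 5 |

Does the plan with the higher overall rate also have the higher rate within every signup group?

No

Affiliate: the monthly plan 3/9 = 33.3%, the annual plan 16/40 = 40.0% → the annual plan
Paid: the monthly plan 11/32 = 34.4%, the annual plan 17/37 = 45.9% → the annual plan
Referral: the monthly plan 42/62 = 67.7%, the annual plan 4/5 = 80.0% → the annual plan
Overall: the monthly plan 56/103 = 54.4%, the annual plan 37/82 = 45.1% → the monthly plan
The annual plan wins each signup group but the monthly plan wins overall — the comparison reverses. The annual plan's customers skew toward affiliate, which has a lower base rate.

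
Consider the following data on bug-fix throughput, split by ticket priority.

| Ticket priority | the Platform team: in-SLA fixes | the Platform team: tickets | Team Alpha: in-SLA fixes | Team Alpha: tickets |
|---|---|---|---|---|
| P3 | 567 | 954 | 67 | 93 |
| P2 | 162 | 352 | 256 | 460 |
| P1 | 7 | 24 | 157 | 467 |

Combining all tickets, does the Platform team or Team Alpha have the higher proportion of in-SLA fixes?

the Platform team

P3: the Platform team 567/954 = 59.4%, Team Alpha 67/93 = 72.0% → Team Alpha
P2: the Platform team 162/352 = 46.0%, Team Alpha 256/460 = 55.7% → Team Alpha
P1: the Platform team 7/24 = 29.2%, Team Alpha 157/467 = 33.6% → Team Alpha
Overall: the Platform team 736/1330 = 55.3%, Team Alpha 480/1020 = 47.1% → the Platform team
(Team Alpha wins every ticket group but the Platform team wins overall — Team Alpha's tickets skew toward the low-rate P1 group.)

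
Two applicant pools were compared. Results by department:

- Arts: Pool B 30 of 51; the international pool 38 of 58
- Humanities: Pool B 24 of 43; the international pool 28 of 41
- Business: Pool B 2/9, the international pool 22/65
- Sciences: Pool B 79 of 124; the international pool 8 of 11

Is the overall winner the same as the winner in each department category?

No

Arts: Pool B 30/51 = 58.8%, the international pool 38/58 = 65.5% → the international pool
Humanities: Pool B 24/43 = 55.8%, the international pool 28/41 = 68.3% → the international pool
Business: Pool B 2/9 = 22.2%, the international pool 22/65 = 33.8% → the international pool
Sciences: Pool B 79/124 = 63.7%, the international pool 8/11 = 72.7% → the international pool
Overall: Pool B 135/227 = 59.5%, the international pool 96/175 = 54.9% → Pool B
The international pool wins each department group but Pool B wins overall — the comparison reverses. The international pool's applicants skew toward Business, which has a lower base rate.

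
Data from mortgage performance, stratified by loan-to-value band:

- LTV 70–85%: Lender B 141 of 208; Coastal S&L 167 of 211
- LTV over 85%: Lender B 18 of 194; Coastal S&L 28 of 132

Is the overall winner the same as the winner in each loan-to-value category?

LTV 70–85%: Lender B 141/208 = 67.8%, Coastal S&L 167/211 = 79.1% → Coastal S&L
LTV over 85%: Lender B 18/194 = 9.3%, Coastal S&L 28/132 = 21.2% → Coastal S&L
Overall: Lender B 159/402 = 39.6%, Coastal S&L 195/343 = 56.9% → Coastal S&L
Coastal S&L wins overall and in every loan-to-value group — no reversal.

Yes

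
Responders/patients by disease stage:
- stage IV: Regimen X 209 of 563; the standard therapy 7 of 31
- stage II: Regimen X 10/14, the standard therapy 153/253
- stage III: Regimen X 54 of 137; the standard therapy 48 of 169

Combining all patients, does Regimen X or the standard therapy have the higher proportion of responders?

the standard therapy

Stage IV: Regimen X 209/563 = 37.1%, the standard therapy 7/31 = 22.6% → Regimen X
Stage II: Regimen X 10/14 = 71.4%, the standard therapy 153/253 = 60.5% → Regimen X
Stage III: Regimen X 54/137 = 39.4%, the standard therapy 48/169 = 28.4% → Regimen X
Overall: Regimen X 273/714 = 38.2%, the standard therapy 208/453 = 45.9% → the standard therapy
(Regimen X wins every disease group but the standard therapy wins overall — Regimen X's patients skew toward the low-rate stage IV group.)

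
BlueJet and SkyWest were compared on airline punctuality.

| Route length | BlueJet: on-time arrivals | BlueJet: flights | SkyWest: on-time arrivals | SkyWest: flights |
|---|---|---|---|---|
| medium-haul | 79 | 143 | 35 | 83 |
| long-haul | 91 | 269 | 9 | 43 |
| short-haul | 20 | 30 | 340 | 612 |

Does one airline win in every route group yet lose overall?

Medium-haul: BlueJet 79/143 = 55.2%, SkyWest 35/83 = 42.2% → BlueJet
Long-haul: BlueJet 91/269 = 33.8%, SkyWest 9/43 = 20.9% → BlueJet
Short-haul: BlueJet 20/30 = 66.7%, SkyWest 340/612 = 55.6% → BlueJet
Overall: BlueJet 190/442 = 43.0%, SkyWest 384/738 = 52.0% → SkyWest
BlueJet wins each route group but SkyWest wins overall — the comparison reverses. BlueJet's flights skew toward long-haul, which has a lower base rate.

Yes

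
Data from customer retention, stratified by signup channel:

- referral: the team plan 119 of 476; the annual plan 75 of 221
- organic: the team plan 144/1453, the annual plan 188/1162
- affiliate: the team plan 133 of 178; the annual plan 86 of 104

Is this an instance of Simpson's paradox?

Referral: the team plan 119/476 = 25.0%, the annual plan 75/221 = 33.9% → the annual plan
Organic: the team plan 144/1453 = 9.9%, the annual plan 188/1162 = 16.2% → the annual plan
Affiliate: the team plan 133/178 = 74.7%, the annual plan 86/104 = 82.7% → the annual plan
Overall: the team plan 396/2107 = 18.8%, the annual plan 349/1487 = 23.5% → the annual plan
The annual plan wins overall and in every signup group — no reversal.

No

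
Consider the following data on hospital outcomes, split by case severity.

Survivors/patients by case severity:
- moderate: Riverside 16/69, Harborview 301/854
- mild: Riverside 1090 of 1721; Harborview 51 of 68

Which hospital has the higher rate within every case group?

Harborview

Moderate: Riverside 16/69 = 23.2%, Harborview 301/854 = 35.2% → Harborview
Mild: Riverside 1090/1721 = 63.3%, Harborview 51/68 = 75.0% → Harborview
Harborview has the higher rate in both groups.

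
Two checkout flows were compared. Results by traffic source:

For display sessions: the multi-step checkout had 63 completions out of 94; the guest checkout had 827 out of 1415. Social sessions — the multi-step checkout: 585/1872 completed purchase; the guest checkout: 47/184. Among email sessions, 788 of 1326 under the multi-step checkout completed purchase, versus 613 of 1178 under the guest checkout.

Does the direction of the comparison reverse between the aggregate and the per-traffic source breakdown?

Yes

Display: the multi-step checkout 63/94 = 67.0%, the guest checkout 827/1415 = 58.4% → the multi-step checkout
Social: the multi-step checkout 585/1872 = 31.2%, the guest checkout 47/184 = 25.5% → the multi-step checkout
Email: the multi-step checkout 788/1326 = 59.4%, the guest checkout 613/1178 = 52.0% → the multi-step checkout
Overall: the multi-step checkout 1436/3292 = 43.6%, the guest checkout 1487/2777 = 53.5% → the guest checkout
The multi-step checkout wins each traffic group but the guest checkout wins overall — the comparison reverses. The multi-step checkout's sessions skew toward social, which has a lower base rate.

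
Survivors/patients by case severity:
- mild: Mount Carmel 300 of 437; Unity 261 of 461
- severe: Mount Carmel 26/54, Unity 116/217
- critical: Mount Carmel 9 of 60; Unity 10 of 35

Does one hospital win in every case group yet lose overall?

Mild: Mount Carmel 300/437 = 68.6%, Unity 261/461 = 56.6% → Mount Carmel
Severe: Mount Carmel 26/54 = 48.1%, Unity 116/217 = 53.5% → Unity
Critical: Mount Carmel 9/60 = 15.0%, Unity 10/35 = 28.6% → Unity
Overall: Mount Carmel 335/551 = 60.8%, Unity 387/713 = 54.3% → Mount Carmel
Neither sweeps: Mount Carmel wins 1 of 3 groups, Unity wins 2. Mount Carmel wins overall but not every group — no Simpson reversal.

No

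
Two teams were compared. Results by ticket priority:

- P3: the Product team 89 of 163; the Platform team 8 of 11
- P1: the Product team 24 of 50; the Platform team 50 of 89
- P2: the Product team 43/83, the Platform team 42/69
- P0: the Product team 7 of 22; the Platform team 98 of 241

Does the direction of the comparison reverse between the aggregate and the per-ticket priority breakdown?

Yes

P3: the Product team 89/163 = 54.6%, the Platform team 8/11 = 72.7% → the Platform team
P1: the Product team 24/50 = 48.0%, the Platform team 50/89 = 56.2% → the Platform team
P2: the Product team 43/83 = 51.8%, the Platform team 42/69 = 60.9% → the Platform team
P0: the Product team 7/22 = 31.8%, the Platform team 98/241 = 40.7% → the Platform team
Overall: the Product team 163/318 = 51.3%, the Platform team 198/410 = 48.3% → the Product team
The Platform team wins each ticket group but the Product team wins overall — the comparison reverses. The Platform team's tickets skew toward P0, which has a lower base rate.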